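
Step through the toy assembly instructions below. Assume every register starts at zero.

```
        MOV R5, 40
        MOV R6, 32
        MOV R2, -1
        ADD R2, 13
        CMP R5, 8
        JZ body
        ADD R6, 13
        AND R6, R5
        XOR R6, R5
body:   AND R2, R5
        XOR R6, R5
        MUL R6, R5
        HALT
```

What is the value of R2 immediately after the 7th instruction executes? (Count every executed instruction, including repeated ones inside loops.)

after MOV R5, 40: R5=40
after MOV R6, 32: R6=32
after MOV R2, -1: R2=-1
after ADD R2, 13: R2=(-1)+13=12
CMP R5, 8  (cmp 40,8)
JZ body: not taken
after ADD R6, 13: R6=32+13=45
After step 7: R2 = 12.

12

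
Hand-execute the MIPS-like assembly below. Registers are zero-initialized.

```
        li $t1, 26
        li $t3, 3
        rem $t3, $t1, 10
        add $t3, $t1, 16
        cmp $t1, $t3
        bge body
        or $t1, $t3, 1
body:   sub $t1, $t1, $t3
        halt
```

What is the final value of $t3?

42

li $t1, 26 → $t1=26
li $t3, 3 → $t3=3
rem $t3, $t1, 10 → $t3=26%10=6
add $t3, $t1, 16 → $t3=26+16=42
cmp $t1, $t3  (cmp 26,42)
bge body: not taken
or $t1, $t3, 1 → $t1=42|1=43
sub $t1, $t1, $t3 → $t1=43-42=1
halt.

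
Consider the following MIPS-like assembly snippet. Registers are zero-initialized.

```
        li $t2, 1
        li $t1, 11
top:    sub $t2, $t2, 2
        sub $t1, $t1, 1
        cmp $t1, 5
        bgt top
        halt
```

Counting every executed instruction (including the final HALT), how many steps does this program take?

27

li $t2, 1 → $t2=1
li $t1, 11 → $t1=11
sub $t2, $t2, 2 → $t2=1-2=-1
sub $t1, $t1, 1 → $t1=11-1=10
cmp $t1, 5  (cmp 10,5)
bgt top: taken
sub $t2, $t2, 2 → $t2=(-1)-2=-3
sub $t1, $t1, 1 → $t1=10-1=9
cmp $t1, 5  (cmp 9,5)
bgt top: taken
sub $t2, $t2, 2 → $t2=(-3)-2=-5
sub $t1, $t1, 1 → $t1=9-1=8
cmp $t1, 5  (cmp 8,5)
bgt top: taken
sub $t2, $t2, 2 → $t2=(-5)-2=-7
sub $t1, $t1, 1 → $t1=8-1=7
cmp $t1, 5  (cmp 7,5)
bgt top: taken
sub $t2, $t2, 2 → $t2=(-7)-2=-9
sub $t1, $t1, 1 → $t1=7-1=6
cmp $t1, 5  (cmp 6,5)
bgt top: taken
sub $t2, $t2, 2 → $t2=(-9)-2=-11
sub $t1, $t1, 1 → $t1=6-1=5
cmp $t1, 5  (cmp 5,5)
bgt top: not taken
halt.
Total executed instructions: 27.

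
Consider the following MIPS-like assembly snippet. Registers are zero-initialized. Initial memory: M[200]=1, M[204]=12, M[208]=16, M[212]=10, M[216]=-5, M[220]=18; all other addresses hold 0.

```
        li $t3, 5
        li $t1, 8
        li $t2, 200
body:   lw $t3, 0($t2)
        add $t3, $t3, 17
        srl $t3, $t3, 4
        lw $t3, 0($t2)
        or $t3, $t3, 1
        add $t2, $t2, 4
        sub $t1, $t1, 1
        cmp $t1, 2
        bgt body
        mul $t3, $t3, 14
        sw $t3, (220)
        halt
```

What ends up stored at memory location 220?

after li $t3, 5: $t3=5
after li $t1, 8: $t1=8
after li $t2, 200: $t2=200
after lw $t3, 0($t2): $t3=M[200]=1
after add $t3, $t3, 17: $t3=1+17=18
after srl $t3, $t3, 4: $t3=18>>4=1
after lw $t3, 0($t2): $t3=M[200]=1
after or $t3, $t3, 1: $t3=1|1=1
after add $t2, $t2, 4: $t2=200+4=204
after sub $t1, $t1, 1: $t1=8-1=7
cmp $t1, 2  (cmp 7,2)
bgt body: taken
after lw $t3, 0($t2): $t3=M[204]=12
after add $t3, $t3, 17: $t3=12+17=29
after srl $t3, $t3, 4: $t3=29>>4=1
after lw $t3, 0($t2): $t3=M[204]=12
after or $t3, $t3, 1: $t3=12|1=13
after add $t2, $t2, 4: $t2=204+4=208
after sub $t1, $t1, 1: $t1=7-1=6
cmp $t1, 2  (cmp 6,2)
bgt body: taken
after lw $t3, 0($t2): $t3=M[208]=16
after add $t3, $t3, 17: $t3=16+17=33
after srl $t3, $t3, 4: $t3=33>>4=2
after lw $t3, 0($t2): $t3=M[208]=16
after or $t3, $t3, 1: $t3=16|1=17
after add $t2, $t2, 4: $t2=208+4=212
after sub $t1, $t1, 1: $t1=6-1=5
cmp $t1, 2  (cmp 5,2)
bgt body: taken
after lw $t3, 0($t2): $t3=M[212]=10
after add $t3, $t3, 17: $t3=10+17=27
after srl $t3, $t3, 4: $t3=27>>4=1
after lw $t3, 0($t2): $t3=M[212]=10
after or $t3, $t3, 1: $t3=10|1=11
after add $t2, $t2, 4: $t2=212+4=216
after sub $t1, $t1, 1: $t1=5-1=4
cmp $t1, 2  (cmp 4,2)
bgt body: taken
after lw $t3, 0($t2): $t3=M[216]=-5
after add $t3, $t3, 17: $t3=(-5)+17=12
after srl $t3, $t3, 4: $t3=12>>4=0
after lw $t3, 0($t2): $t3=M[216]=-5
after or $t3, $t3, 1: $t3=(-5)|1=-5
after add $t2, $t2, 4: $t2=216+4=220
after sub $t1, $t1, 1: $t1=4-1=3
cmp $t1, 2  (cmp 3,2)
bgt body: taken
after lw $t3, 0($t2): $t3=M[220]=18
after add $t3, $t3, 17: $t3=18+17=35
after srl $t3, $t3, 4: $t3=35>>4=2
after lw $t3, 0($t2): $t3=M[220]=18
after or $t3, $t3, 1: $t3=18|1=19
after add $t2, $t2, 4: $t2=220+4=224
after sub $t1, $t1, 1: $t1=3-1=2
cmp $t1, 2  (cmp 2,2)
bgt body: not taken
after mul $t3, $t3, 14: $t3=19*14=266
sw $t3, (220) → M[220]=266
halt.

266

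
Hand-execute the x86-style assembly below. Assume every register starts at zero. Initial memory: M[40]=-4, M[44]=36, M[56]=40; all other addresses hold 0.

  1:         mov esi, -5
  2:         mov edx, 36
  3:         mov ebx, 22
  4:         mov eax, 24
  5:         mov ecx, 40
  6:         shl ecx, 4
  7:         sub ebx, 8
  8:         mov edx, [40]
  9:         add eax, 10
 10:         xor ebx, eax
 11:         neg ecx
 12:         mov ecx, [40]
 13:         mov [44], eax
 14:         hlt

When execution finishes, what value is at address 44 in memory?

esi=-5
edx=36
ebx=22
eax=24
ecx=40
ecx=40<<4=640
ebx=22-8=14
edx=M[40]=-4
eax=24+10=34
ebx=14^34=44
ecx=-(640)=-640
ecx=M[40]=-4
mov [44], eax → M[44]=34
halt.

34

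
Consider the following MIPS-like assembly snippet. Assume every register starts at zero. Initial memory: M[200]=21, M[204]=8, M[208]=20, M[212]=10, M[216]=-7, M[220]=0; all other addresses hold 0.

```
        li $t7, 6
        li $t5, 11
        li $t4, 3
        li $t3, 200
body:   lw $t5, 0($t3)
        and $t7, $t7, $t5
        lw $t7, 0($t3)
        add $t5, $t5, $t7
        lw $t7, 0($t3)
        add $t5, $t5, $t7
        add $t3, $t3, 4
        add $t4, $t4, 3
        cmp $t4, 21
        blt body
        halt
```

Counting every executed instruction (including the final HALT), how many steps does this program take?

65

$t7=6
$t5=11
$t4=3
$t3=200
$t5=M[200]=21
$t7=6&21=4
$t7=M[200]=21
$t5=21+21=42
$t7=M[200]=21
$t5=42+21=63
$t3=200+4=204
$t4=3+3=6
cmp $t4, 21  (cmp 6,21)
blt body: taken
$t5=M[204]=8
$t7=21&8=0
$t7=M[204]=8
$t5=8+8=16
$t7=M[204]=8
$t5=16+8=24
$t3=204+4=208
$t4=6+3=9
cmp $t4, 21  (cmp 9,21)
blt body: taken
$t5=M[208]=20
$t7=8&20=0
$t7=M[208]=20
$t5=20+20=40
$t7=M[208]=20
$t5=40+20=60
$t3=208+4=212
$t4=9+3=12
cmp $t4, 21  (cmp 12,21)
blt body: taken
$t5=M[212]=10
$t7=20&10=0
$t7=M[212]=10
$t5=10+10=20
$t7=M[212]=10
$t5=20+10=30
$t3=212+4=216
$t4=12+3=15
cmp $t4, 21  (cmp 15,21)
blt body: taken
$t5=M[216]=-7
$t7=10&(-7)=8
$t7=M[216]=-7
$t5=(-7)+(-7)=-14
$t7=M[216]=-7
$t5=(-14)+(-7)=-21
$t3=216+4=220
$t4=15+3=18
cmp $t4, 21  (cmp 18,21)
blt body: taken
$t5=M[220]=0
$t7=(-7)&0=0
$t7=M[220]=0
$t5=0+0=0
$t7=M[220]=0
$t5=0+0=0
$t3=220+4=224
$t4=18+3=21
cmp $t4, 21  (cmp 21,21)
blt body: not taken
halt.
Total executed instructions: 65.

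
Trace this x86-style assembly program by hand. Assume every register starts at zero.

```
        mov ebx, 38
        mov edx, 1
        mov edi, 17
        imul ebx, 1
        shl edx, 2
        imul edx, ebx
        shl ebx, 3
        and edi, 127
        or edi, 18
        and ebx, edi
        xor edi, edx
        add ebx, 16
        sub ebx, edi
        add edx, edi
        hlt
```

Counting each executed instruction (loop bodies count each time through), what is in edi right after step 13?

139

mov ebx, 38 → ebx=38
mov edx, 1 → edx=1
mov edi, 17 → edi=17
imul ebx, 1 → ebx=38*1=38
shl edx, 2 → edx=1<<2=4
imul edx, ebx → edx=4*38=152
shl ebx, 3 → ebx=38<<3=304
and edi, 127 → edi=17&127=17
or edi, 18 → edi=17|18=19
and ebx, edi → ebx=304&19=16
xor edi, edx → edi=19^152=139
add ebx, 16 → ebx=16+16=32
sub ebx, edi → ebx=32-139=-107
After step 13: edi = 139.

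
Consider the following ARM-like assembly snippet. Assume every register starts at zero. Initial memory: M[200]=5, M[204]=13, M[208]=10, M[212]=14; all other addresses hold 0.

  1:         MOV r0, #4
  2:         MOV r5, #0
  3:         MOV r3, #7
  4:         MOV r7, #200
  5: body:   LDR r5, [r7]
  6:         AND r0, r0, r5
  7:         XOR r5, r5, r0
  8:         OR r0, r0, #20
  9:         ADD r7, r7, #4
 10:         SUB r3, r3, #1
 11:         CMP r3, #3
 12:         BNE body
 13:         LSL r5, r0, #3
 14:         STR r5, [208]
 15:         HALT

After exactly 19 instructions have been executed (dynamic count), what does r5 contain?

9

MOV r0, #4 → r0=4
MOV r5, #0 → r5=0
MOV r3, #7 → r3=7
MOV r7, #200 → r7=200
LDR r5, [r7] → r5=M[200]=5
AND r0, r0, r5 → r0=4&5=4
XOR r5, r5, r0 → r5=5^4=1
OR r0, r0, #20 → r0=4|20=20
ADD r7, r7, #4 → r7=200+4=204
SUB r3, r3, #1 → r3=7-1=6
CMP r3, #3  (cmp 6,3)
BNE body: taken
LDR r5, [r7] → r5=M[204]=13
AND r0, r0, r5 → r0=20&13=4
XOR r5, r5, r0 → r5=13^4=9
OR r0, r0, #20 → r0=4|20=20
ADD r7, r7, #4 → r7=204+4=208
SUB r3, r3, #1 → r3=6-1=5
CMP r3, #3  (cmp 5,3)
After step 19: r5 = 9.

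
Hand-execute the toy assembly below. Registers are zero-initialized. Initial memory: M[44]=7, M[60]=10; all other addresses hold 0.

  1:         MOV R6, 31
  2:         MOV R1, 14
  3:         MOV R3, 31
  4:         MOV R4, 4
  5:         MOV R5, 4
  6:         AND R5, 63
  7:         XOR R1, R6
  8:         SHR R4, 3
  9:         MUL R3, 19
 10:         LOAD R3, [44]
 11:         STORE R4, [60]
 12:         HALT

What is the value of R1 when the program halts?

R6=31
R1=14
R3=31
R4=4
R5=4
R5=4&63=4
R1=14^31=17
R4=4>>3=0
R3=31*19=589
R3=M[44]=7
STORE R4, [60] → M[60]=0
halt.

17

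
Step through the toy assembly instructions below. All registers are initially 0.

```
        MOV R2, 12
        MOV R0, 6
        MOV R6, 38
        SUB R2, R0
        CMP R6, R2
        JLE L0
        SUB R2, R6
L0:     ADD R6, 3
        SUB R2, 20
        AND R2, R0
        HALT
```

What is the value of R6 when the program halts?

after MOV R2, 12: R2=12
after MOV R0, 6: R0=6
after MOV R6, 38: R6=38
after SUB R2, R0: R2=12-6=6
CMP R6, R2  (cmp 38,6)
JLE L0: not taken
after SUB R2, R6: R2=6-38=-32
after ADD R6, 3: R6=38+3=41
after SUB R2, 20: R2=(-32)-20=-52
after AND R2, R0: R2=(-52)&6=4
halt.

41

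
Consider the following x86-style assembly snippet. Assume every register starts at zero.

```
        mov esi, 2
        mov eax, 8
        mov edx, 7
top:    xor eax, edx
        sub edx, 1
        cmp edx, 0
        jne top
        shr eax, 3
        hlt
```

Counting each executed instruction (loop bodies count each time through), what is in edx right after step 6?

mov esi, 2 → esi=2
mov eax, 8 → eax=8
mov edx, 7 → edx=7
xor eax, edx → eax=8^7=15
sub edx, 1 → edx=7-1=6
cmp edx, 0  (cmp 6,0)
After step 6: edx = 6.

6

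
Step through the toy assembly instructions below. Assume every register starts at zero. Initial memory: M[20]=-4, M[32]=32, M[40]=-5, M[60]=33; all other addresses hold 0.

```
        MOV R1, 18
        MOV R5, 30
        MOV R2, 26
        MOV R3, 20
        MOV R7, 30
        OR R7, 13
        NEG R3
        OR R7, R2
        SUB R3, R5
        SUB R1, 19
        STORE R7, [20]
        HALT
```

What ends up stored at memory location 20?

31

R1=18
R5=30
R2=26
R3=20
R7=30
R7=30|13=31
R3=-(20)=-20
R7=31|26=31
R3=(-20)-30=-50
R1=18-19=-1
STORE R7, [20] → M[20]=31
halt.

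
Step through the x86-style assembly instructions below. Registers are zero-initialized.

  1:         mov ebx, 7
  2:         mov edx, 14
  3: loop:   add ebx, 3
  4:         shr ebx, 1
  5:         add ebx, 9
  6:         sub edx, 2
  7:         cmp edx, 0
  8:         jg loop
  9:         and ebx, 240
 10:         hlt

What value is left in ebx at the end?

mov ebx, 7 → ebx=7
mov edx, 14 → edx=14
add ebx, 3 → ebx=7+3=10
shr ebx, 1 → ebx=10>>1=5
add ebx, 9 → ebx=5+9=14
sub edx, 2 → edx=14-2=12
cmp edx, 0  (cmp 12,0)
jg loop: taken
add ebx, 3 → ebx=14+3=17
shr ebx, 1 → ebx=17>>1=8
add ebx, 9 → ebx=8+9=17
sub edx, 2 → edx=12-2=10
cmp edx, 0  (cmp 10,0)
jg loop: taken
add ebx, 3 → ebx=17+3=20
shr ebx, 1 → ebx=20>>1=10
add ebx, 9 → ebx=10+9=19
sub edx, 2 → edx=10-2=8
cmp edx, 0  (cmp 8,0)
jg loop: taken
add ebx, 3 → ebx=19+3=22
shr ebx, 1 → ebx=22>>1=11
add ebx, 9 → ebx=11+9=20
sub edx, 2 → edx=8-2=6
cmp edx, 0  (cmp 6,0)
jg loop: taken
add ebx, 3 → ebx=20+3=23
shr ebx, 1 → ebx=23>>1=11
add ebx, 9 → ebx=11+9=20
sub edx, 2 → edx=6-2=4
cmp edx, 0  (cmp 4,0)
jg loop: taken
add ebx, 3 → ebx=20+3=23
shr ebx, 1 → ebx=23>>1=11
add ebx, 9 → ebx=11+9=20
sub edx, 2 → edx=4-2=2
cmp edx, 0  (cmp 2,0)
jg loop: taken
add ebx, 3 → ebx=20+3=23
shr ebx, 1 → ebx=23>>1=11
add ebx, 9 → ebx=11+9=20
sub edx, 2 → edx=2-2=0
cmp edx, 0  (cmp 0,0)
jg loop: not taken
and ebx, 240 → ebx=20&240=16
halt.

16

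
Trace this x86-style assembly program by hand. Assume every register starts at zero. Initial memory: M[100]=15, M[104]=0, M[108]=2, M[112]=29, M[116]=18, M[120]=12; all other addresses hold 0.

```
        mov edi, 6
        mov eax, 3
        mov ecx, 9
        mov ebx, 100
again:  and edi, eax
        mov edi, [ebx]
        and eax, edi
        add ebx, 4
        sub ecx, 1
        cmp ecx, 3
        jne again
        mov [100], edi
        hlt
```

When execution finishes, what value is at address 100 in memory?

12

edi=6
eax=3
ecx=9
ebx=100
edi=6&3=2
edi=M[100]=15
eax=3&15=3
ebx=100+4=104
ecx=9-1=8
cmp ecx, 3  (cmp 8,3)
jne again: taken
edi=15&3=3
edi=M[104]=0
eax=3&0=0
ebx=104+4=108
ecx=8-1=7
cmp ecx, 3  (cmp 7,3)
jne again: taken
edi=0&0=0
edi=M[108]=2
eax=0&2=0
ebx=108+4=112
ecx=7-1=6
cmp ecx, 3  (cmp 6,3)
jne again: taken
edi=2&0=0
edi=M[112]=29
eax=0&29=0
ebx=112+4=116
ecx=6-1=5
cmp ecx, 3  (cmp 5,3)
jne again: taken
edi=29&0=0
edi=M[116]=18
eax=0&18=0
ebx=116+4=120
ecx=5-1=4
cmp ecx, 3  (cmp 4,3)
jne again: taken
edi=18&0=0
edi=M[120]=12
eax=0&12=0
ebx=120+4=124
ecx=4-1=3
cmp ecx, 3  (cmp 3,3)
jne again: not taken
mov [100], edi → M[100]=12
halt.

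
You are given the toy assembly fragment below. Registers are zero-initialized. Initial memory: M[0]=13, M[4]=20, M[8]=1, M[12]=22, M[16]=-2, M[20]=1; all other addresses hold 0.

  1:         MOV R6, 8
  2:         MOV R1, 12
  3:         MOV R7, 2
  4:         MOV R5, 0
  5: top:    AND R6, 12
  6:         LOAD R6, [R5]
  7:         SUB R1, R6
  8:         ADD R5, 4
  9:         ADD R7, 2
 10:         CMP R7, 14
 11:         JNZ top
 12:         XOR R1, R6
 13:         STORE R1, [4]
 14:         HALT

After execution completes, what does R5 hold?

24

R6=8
R1=12
R7=2
R5=0
R6=8&12=8
R6=M[0]=13
R1=12-13=-1
R5=0+4=4
R7=2+2=4
CMP R7, 14  (cmp 4,14)
JNZ top: taken
R6=13&12=12
R6=M[4]=20
R1=(-1)-20=-21
R5=4+4=8
R7=4+2=6
CMP R7, 14  (cmp 6,14)
JNZ top: taken
R6=20&12=4
R6=M[8]=1
R1=(-21)-1=-22
R5=8+4=12
R7=6+2=8
CMP R7, 14  (cmp 8,14)
JNZ top: taken
R6=1&12=0
R6=M[12]=22
R1=(-22)-22=-44
R5=12+4=16
R7=8+2=10
CMP R7, 14  (cmp 10,14)
JNZ top: taken
R6=22&12=4
R6=M[16]=-2
R1=(-44)-(-2)=-42
R5=16+4=20
R7=10+2=12
CMP R7, 14  (cmp 12,14)
JNZ top: taken
R6=(-2)&12=12
R6=M[20]=1
R1=(-42)-1=-43
R5=20+4=24
R7=12+2=14
CMP R7, 14  (cmp 14,14)
JNZ top: not taken
R1=(-43)^1=-44
STORE R1, [4] → M[4]=-44
halt.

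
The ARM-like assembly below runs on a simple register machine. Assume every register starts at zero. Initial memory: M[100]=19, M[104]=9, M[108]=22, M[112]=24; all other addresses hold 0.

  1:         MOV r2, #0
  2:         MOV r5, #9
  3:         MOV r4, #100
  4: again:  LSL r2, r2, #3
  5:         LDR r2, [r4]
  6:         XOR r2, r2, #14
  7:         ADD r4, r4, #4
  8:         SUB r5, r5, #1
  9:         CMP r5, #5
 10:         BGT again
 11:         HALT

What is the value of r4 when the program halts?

MOV r2, #0 → r2=0
MOV r5, #9 → r5=9
MOV r4, #100 → r4=100
LSL r2, r2, #3 → r2=0<<3=0
LDR r2, [r4] → r2=M[100]=19
XOR r2, r2, #14 → r2=19^14=29
ADD r4, r4, #4 → r4=100+4=104
SUB r5, r5, #1 → r5=9-1=8
CMP r5, #5  (cmp 8,5)
BGT again: taken
LSL r2, r2, #3 → r2=29<<3=232
LDR r2, [r4] → r2=M[104]=9
XOR r2, r2, #14 → r2=9^14=7
ADD r4, r4, #4 → r4=104+4=108
SUB r5, r5, #1 → r5=8-1=7
CMP r5, #5  (cmp 7,5)
BGT again: taken
LSL r2, r2, #3 → r2=7<<3=56
LDR r2, [r4] → r2=M[108]=22
XOR r2, r2, #14 → r2=22^14=24
ADD r4, r4, #4 → r4=108+4=112
SUB r5, r5, #1 → r5=7-1=6
CMP r5, #5  (cmp 6,5)
BGT again: taken
LSL r2, r2, #3 → r2=24<<3=192
LDR r2, [r4] → r2=M[112]=24
XOR r2, r2, #14 → r2=24^14=22
ADD r4, r4, #4 → r4=112+4=116
SUB r5, r5, #1 → r5=6-1=5
CMP r5, #5  (cmp 5,5)
BGT again: not taken
halt.

116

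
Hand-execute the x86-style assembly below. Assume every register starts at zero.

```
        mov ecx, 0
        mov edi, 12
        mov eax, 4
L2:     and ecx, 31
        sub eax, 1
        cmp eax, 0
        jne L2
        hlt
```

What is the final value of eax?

mov ecx, 0 → ecx=0
mov edi, 12 → edi=12
mov eax, 4 → eax=4
and ecx, 31 → ecx=0&31=0
sub eax, 1 → eax=4-1=3
cmp eax, 0  (cmp 3,0)
jne L2: taken
and ecx, 31 → ecx=0&31=0
sub eax, 1 → eax=3-1=2
cmp eax, 0  (cmp 2,0)
jne L2: taken
and ecx, 31 → ecx=0&31=0
sub eax, 1 → eax=2-1=1
cmp eax, 0  (cmp 1,0)
jne L2: taken
and ecx, 31 → ecx=0&31=0
sub eax, 1 → eax=1-1=0
cmp eax, 0  (cmp 0,0)
jne L2: not taken
halt.

0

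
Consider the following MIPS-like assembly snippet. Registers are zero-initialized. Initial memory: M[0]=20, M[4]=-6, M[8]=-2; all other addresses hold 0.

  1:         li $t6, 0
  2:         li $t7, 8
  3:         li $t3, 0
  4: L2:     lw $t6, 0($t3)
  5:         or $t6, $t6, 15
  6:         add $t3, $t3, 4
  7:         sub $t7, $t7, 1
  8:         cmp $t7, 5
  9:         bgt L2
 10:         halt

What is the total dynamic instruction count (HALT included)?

after li $t6, 0: $t6=0
after li $t7, 8: $t7=8
after li $t3, 0: $t3=0
after lw $t6, 0($t3): $t6=M[0]=20
after or $t6, $t6, 15: $t6=20|15=31
after add $t3, $t3, 4: $t3=0+4=4
after sub $t7, $t7, 1: $t7=8-1=7
cmp $t7, 5  (cmp 7,5)
bgt L2: taken
after lw $t6, 0($t3): $t6=M[4]=-6
after or $t6, $t6, 15: $t6=(-6)|15=-1
after add $t3, $t3, 4: $t3=4+4=8
after sub $t7, $t7, 1: $t7=7-1=6
cmp $t7, 5  (cmp 6,5)
bgt L2: taken
after lw $t6, 0($t3): $t6=M[8]=-2
after or $t6, $t6, 15: $t6=(-2)|15=-1
after add $t3, $t3, 4: $t3=8+4=12
after sub $t7, $t7, 1: $t7=6-1=5
cmp $t7, 5  (cmp 5,5)
bgt L2: not taken
halt.
Total executed instructions: 22.

22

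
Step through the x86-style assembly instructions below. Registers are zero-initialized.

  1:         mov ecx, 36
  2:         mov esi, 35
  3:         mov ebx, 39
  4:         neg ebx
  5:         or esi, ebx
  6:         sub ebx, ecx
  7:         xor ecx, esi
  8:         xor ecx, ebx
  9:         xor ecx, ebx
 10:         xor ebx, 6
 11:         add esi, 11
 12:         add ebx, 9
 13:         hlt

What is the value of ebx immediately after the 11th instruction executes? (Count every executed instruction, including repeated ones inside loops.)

ecx=36
esi=35
ebx=39
ebx=-(39)=-39
esi=35|(-39)=-5
ebx=(-39)-36=-75
ecx=36^(-5)=-33
ecx=(-33)^(-75)=106
ecx=106^(-75)=-33
ebx=(-75)^6=-77
esi=(-5)+11=6
After step 11: ebx = -77.

-77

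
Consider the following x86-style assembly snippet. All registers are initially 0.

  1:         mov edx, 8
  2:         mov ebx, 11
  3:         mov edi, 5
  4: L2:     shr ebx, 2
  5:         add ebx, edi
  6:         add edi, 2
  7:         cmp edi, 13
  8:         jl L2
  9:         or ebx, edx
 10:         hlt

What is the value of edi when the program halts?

13

edx=8
ebx=11
edi=5
ebx=11>>2=2
ebx=2+5=7
edi=5+2=7
cmp edi, 13  (cmp 7,13)
jl L2: taken
ebx=7>>2=1
ebx=1+7=8
edi=7+2=9
cmp edi, 13  (cmp 9,13)
jl L2: taken
ebx=8>>2=2
ebx=2+9=11
edi=9+2=11
cmp edi, 13  (cmp 11,13)
jl L2: taken
ebx=11>>2=2
ebx=2+11=13
edi=11+2=13
cmp edi, 13  (cmp 13,13)
jl L2: not taken
ebx=13|8=13
halt.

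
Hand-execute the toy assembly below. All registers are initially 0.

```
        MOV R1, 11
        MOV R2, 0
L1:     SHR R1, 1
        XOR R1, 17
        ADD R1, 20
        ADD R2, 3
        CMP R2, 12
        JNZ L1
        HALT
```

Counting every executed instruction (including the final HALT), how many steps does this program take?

R1=11
R2=0
R1=11>>1=5
R1=5^17=20
R1=20+20=40
R2=0+3=3
CMP R2, 12  (cmp 3,12)
JNZ L1: taken
R1=40>>1=20
R1=20^17=5
R1=5+20=25
R2=3+3=6
CMP R2, 12  (cmp 6,12)
JNZ L1: taken
R1=25>>1=12
R1=12^17=29
R1=29+20=49
R2=6+3=9
CMP R2, 12  (cmp 9,12)
JNZ L1: taken
R1=49>>1=24
R1=24^17=9
R1=9+20=29
R2=9+3=12
CMP R2, 12  (cmp 12,12)
JNZ L1: not taken
halt.
Total executed instructions: 27.

27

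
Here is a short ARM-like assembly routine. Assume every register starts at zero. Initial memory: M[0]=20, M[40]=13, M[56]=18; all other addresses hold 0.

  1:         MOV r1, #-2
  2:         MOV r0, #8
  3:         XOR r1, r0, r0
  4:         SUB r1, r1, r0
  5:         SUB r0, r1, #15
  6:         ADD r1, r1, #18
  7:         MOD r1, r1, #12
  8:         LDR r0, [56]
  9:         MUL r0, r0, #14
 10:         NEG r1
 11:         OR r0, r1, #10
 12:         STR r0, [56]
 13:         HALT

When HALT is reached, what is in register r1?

-10

r1=-2
r0=8
r1=8^8=0
r1=0-8=-8
r0=(-8)-15=-23
r1=(-8)+18=10
r1=10%12=10
r0=M[56]=18
r0=18*14=252
r1=-(10)=-10
r0=(-10)|10=-2
STR r0, [56] → M[56]=-2
halt.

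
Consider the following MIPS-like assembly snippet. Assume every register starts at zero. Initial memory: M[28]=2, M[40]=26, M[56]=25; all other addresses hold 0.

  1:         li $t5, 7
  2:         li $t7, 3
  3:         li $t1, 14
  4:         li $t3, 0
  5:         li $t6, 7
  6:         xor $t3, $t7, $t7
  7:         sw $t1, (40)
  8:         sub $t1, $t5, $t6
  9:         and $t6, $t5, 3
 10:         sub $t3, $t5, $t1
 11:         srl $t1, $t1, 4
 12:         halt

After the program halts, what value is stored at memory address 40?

li $t5, 7 → $t5=7
li $t7, 3 → $t7=3
li $t1, 14 → $t1=14
li $t3, 0 → $t3=0
li $t6, 7 → $t6=7
xor $t3, $t7, $t7 → $t3=3^3=0
sw $t1, (40) → M[40]=14
sub $t1, $t5, $t6 → $t1=7-7=0
and $t6, $t5, 3 → $t6=7&3=3
sub $t3, $t5, $t1 → $t3=7-0=7
srl $t1, $t1, 4 → $t1=0>>4=0
halt.

14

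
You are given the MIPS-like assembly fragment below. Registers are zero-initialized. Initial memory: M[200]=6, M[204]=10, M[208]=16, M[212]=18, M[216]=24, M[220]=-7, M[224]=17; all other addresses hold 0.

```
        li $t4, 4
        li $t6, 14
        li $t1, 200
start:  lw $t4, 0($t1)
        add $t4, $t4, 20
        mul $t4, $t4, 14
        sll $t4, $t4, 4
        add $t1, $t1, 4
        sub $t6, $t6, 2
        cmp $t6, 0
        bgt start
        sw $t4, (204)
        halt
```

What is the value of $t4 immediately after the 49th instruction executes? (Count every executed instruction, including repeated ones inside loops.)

after li $t4, 4: $t4=4
after li $t6, 14: $t6=14
after li $t1, 200: $t1=200
after lw $t4, 0($t1): $t4=M[200]=6
after add $t4, $t4, 20: $t4=6+20=26
after mul $t4, $t4, 14: $t4=26*14=364
after sll $t4, $t4, 4: $t4=364<<4=5824
after add $t1, $t1, 4: $t1=200+4=204
after sub $t6, $t6, 2: $t6=14-2=12
cmp $t6, 0  (cmp 12,0)
bgt start: taken
after lw $t4, 0($t1): $t4=M[204]=10
after add $t4, $t4, 20: $t4=10+20=30
after mul $t4, $t4, 14: $t4=30*14=420
after sll $t4, $t4, 4: $t4=420<<4=6720
after add $t1, $t1, 4: $t1=204+4=208
after sub $t6, $t6, 2: $t6=12-2=10
cmp $t6, 0  (cmp 10,0)
bgt start: taken
after lw $t4, 0($t1): $t4=M[208]=16
after add $t4, $t4, 20: $t4=16+20=36
after mul $t4, $t4, 14: $t4=36*14=504
after sll $t4, $t4, 4: $t4=504<<4=8064
after add $t1, $t1, 4: $t1=208+4=212
after sub $t6, $t6, 2: $t6=10-2=8
cmp $t6, 0  (cmp 8,0)
bgt start: taken
after lw $t4, 0($t1): $t4=M[212]=18
after add $t4, $t4, 20: $t4=18+20=38
after mul $t4, $t4, 14: $t4=38*14=532
after sll $t4, $t4, 4: $t4=532<<4=8512
after add $t1, $t1, 4: $t1=212+4=216
after sub $t6, $t6, 2: $t6=8-2=6
cmp $t6, 0  (cmp 6,0)
bgt start: taken
after lw $t4, 0($t1): $t4=M[216]=24
after add $t4, $t4, 20: $t4=24+20=44
after mul $t4, $t4, 14: $t4=44*14=616
after sll $t4, $t4, 4: $t4=616<<4=9856
after add $t1, $t1, 4: $t1=216+4=220
after sub $t6, $t6, 2: $t6=6-2=4
cmp $t6, 0  (cmp 4,0)
bgt start: taken
after lw $t4, 0($t1): $t4=M[220]=-7
after add $t4, $t4, 20: $t4=(-7)+20=13
after mul $t4, $t4, 14: $t4=13*14=182
after sll $t4, $t4, 4: $t4=182<<4=2912
after add $t1, $t1, 4: $t1=220+4=224
after sub $t6, $t6, 2: $t6=4-2=2
After step 49: $t4 = 2912.

2912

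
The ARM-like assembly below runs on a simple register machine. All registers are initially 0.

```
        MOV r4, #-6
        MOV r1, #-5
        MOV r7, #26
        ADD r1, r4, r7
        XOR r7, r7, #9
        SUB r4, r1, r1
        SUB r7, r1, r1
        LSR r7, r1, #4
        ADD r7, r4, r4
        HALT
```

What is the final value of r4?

0

r4=-6
r1=-5
r7=26
r1=(-6)+26=20
r7=26^9=19
r4=20-20=0
r7=20-20=0
r7=20>>4=1
r7=0+0=0
halt.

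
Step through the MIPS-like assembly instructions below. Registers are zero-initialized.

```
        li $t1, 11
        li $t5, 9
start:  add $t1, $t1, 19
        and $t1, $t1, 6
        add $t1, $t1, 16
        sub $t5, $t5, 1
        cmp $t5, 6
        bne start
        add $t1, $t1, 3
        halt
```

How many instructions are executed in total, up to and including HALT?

22

after li $t1, 11: $t1=11
after li $t5, 9: $t5=9
after add $t1, $t1, 19: $t1=11+19=30
after and $t1, $t1, 6: $t1=30&6=6
after add $t1, $t1, 16: $t1=6+16=22
after sub $t5, $t5, 1: $t5=9-1=8
cmp $t5, 6  (cmp 8,6)
bne start: taken
after add $t1, $t1, 19: $t1=22+19=41
after and $t1, $t1, 6: $t1=41&6=0
after add $t1, $t1, 16: $t1=0+16=16
after sub $t5, $t5, 1: $t5=8-1=7
cmp $t5, 6  (cmp 7,6)
bne start: taken
after add $t1, $t1, 19: $t1=16+19=35
after and $t1, $t1, 6: $t1=35&6=2
after add $t1, $t1, 16: $t1=2+16=18
after sub $t5, $t5, 1: $t5=7-1=6
cmp $t5, 6  (cmp 6,6)
bne start: not taken
after add $t1, $t1, 3: $t1=18+3=21
halt.
Total executed instructions: 22.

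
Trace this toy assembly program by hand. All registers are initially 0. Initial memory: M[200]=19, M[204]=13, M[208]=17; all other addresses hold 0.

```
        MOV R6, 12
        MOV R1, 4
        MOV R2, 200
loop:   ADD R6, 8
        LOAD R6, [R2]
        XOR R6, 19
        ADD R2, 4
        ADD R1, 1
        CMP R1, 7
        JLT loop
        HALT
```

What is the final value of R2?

MOV R6, 12 → R6=12
MOV R1, 4 → R1=4
MOV R2, 200 → R2=200
ADD R6, 8 → R6=12+8=20
LOAD R6, [R2] → R6=M[200]=19
XOR R6, 19 → R6=19^19=0
ADD R2, 4 → R2=200+4=204
ADD R1, 1 → R1=4+1=5
CMP R1, 7  (cmp 5,7)
JLT loop: taken
ADD R6, 8 → R6=0+8=8
LOAD R6, [R2] → R6=M[204]=13
XOR R6, 19 → R6=13^19=30
ADD R2, 4 → R2=204+4=208
ADD R1, 1 → R1=5+1=6
CMP R1, 7  (cmp 6,7)
JLT loop: taken
ADD R6, 8 → R6=30+8=38
LOAD R6, [R2] → R6=M[208]=17
XOR R6, 19 → R6=17^19=2
ADD R2, 4 → R2=208+4=212
ADD R1, 1 → R1=6+1=7
CMP R1, 7  (cmp 7,7)
JLT loop: not taken
halt.

212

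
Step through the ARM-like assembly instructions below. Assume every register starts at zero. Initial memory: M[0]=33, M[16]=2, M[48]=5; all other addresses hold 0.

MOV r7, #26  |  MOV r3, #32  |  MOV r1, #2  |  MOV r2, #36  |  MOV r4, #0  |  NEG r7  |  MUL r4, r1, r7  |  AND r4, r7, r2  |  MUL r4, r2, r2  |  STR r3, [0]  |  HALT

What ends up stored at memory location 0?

MOV r7, #26 → r7=26
MOV r3, #32 → r3=32
MOV r1, #2 → r1=2
MOV r2, #36 → r2=36
MOV r4, #0 → r4=0
NEG r7 → r7=-(26)=-26
MUL r4, r1, r7 → r4=2*(-26)=-52
AND r4, r7, r2 → r4=(-26)&36=36
MUL r4, r2, r2 → r4=36*36=1296
STR r3, [0] → M[0]=32
halt.

32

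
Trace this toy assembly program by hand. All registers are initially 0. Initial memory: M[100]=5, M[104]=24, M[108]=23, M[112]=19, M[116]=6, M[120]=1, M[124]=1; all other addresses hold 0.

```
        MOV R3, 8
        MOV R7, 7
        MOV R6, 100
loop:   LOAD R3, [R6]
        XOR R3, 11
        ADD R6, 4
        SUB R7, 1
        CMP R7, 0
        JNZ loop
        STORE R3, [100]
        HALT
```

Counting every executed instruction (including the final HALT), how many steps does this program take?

after MOV R3, 8: R3=8
after MOV R7, 7: R7=7
after MOV R6, 100: R6=100
after LOAD R3, [R6]: R3=M[100]=5
after XOR R3, 11: R3=5^11=14
after ADD R6, 4: R6=100+4=104
after SUB R7, 1: R7=7-1=6
CMP R7, 0  (cmp 6,0)
JNZ loop: taken
after LOAD R3, [R6]: R3=M[104]=24
after XOR R3, 11: R3=24^11=19
after ADD R6, 4: R6=104+4=108
after SUB R7, 1: R7=6-1=5
CMP R7, 0  (cmp 5,0)
JNZ loop: taken
after LOAD R3, [R6]: R3=M[108]=23
after XOR R3, 11: R3=23^11=28
after ADD R6, 4: R6=108+4=112
after SUB R7, 1: R7=5-1=4
CMP R7, 0  (cmp 4,0)
JNZ loop: taken
after LOAD R3, [R6]: R3=M[112]=19
after XOR R3, 11: R3=19^11=24
after ADD R6, 4: R6=112+4=116
after SUB R7, 1: R7=4-1=3
CMP R7, 0  (cmp 3,0)
JNZ loop: taken
after LOAD R3, [R6]: R3=M[116]=6
after XOR R3, 11: R3=6^11=13
after ADD R6, 4: R6=116+4=120
after SUB R7, 1: R7=3-1=2
CMP R7, 0  (cmp 2,0)
JNZ loop: taken
after LOAD R3, [R6]: R3=M[120]=1
after XOR R3, 11: R3=1^11=10
after ADD R6, 4: R6=120+4=124
after SUB R7, 1: R7=2-1=1
CMP R7, 0  (cmp 1,0)
JNZ loop: taken
after LOAD R3, [R6]: R3=M[124]=1
after XOR R3, 11: R3=1^11=10
after ADD R6, 4: R6=124+4=128
after SUB R7, 1: R7=1-1=0
CMP R7, 0  (cmp 0,0)
JNZ loop: not taken
STORE R3, [100] → M[100]=10
halt.
Total executed instructions: 47.

47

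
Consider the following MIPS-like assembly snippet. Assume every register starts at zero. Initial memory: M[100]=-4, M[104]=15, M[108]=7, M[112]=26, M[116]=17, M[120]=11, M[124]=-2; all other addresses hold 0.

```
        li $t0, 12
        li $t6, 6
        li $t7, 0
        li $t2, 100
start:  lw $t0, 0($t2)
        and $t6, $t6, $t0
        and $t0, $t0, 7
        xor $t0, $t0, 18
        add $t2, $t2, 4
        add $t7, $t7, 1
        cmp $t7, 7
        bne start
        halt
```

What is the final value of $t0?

20

$t0=12
$t6=6
$t7=0
$t2=100
$t0=M[100]=-4
$t6=6&(-4)=4
$t0=(-4)&7=4
$t0=4^18=22
$t2=100+4=104
$t7=0+1=1
cmp $t7, 7  (cmp 1,7)
bne start: taken
$t0=M[104]=15
$t6=4&15=4
$t0=15&7=7
$t0=7^18=21
$t2=104+4=108
$t7=1+1=2
cmp $t7, 7  (cmp 2,7)
bne start: taken
$t0=M[108]=7
$t6=4&7=4
$t0=7&7=7
$t0=7^18=21
$t2=108+4=112
$t7=2+1=3
cmp $t7, 7  (cmp 3,7)
bne start: taken
$t0=M[112]=26
$t6=4&26=0
$t0=26&7=2
$t0=2^18=16
$t2=112+4=116
$t7=3+1=4
cmp $t7, 7  (cmp 4,7)
bne start: taken
$t0=M[116]=17
$t6=0&17=0
$t0=17&7=1
$t0=1^18=19
$t2=116+4=120
$t7=4+1=5
cmp $t7, 7  (cmp 5,7)
bne start: taken
$t0=M[120]=11
$t6=0&11=0
$t0=11&7=3
$t0=3^18=17
$t2=120+4=124
$t7=5+1=6
cmp $t7, 7  (cmp 6,7)
bne start: taken
$t0=M[124]=-2
$t6=0&(-2)=0
$t0=(-2)&7=6
$t0=6^18=20
$t2=124+4=128
$t7=6+1=7
cmp $t7, 7  (cmp 7,7)
bne start: not taken
halt.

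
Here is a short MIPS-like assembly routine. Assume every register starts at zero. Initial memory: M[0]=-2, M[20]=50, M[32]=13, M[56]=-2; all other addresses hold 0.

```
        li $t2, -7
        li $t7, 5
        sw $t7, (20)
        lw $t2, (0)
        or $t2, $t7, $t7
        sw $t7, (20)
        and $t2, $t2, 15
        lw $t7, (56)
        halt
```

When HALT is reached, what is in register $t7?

-2

after li $t2, -7: $t2=-7
after li $t7, 5: $t7=5
sw $t7, (20) → M[20]=5
after lw $t2, (0): $t2=M[0]=-2
after or $t2, $t7, $t7: $t2=5|5=5
sw $t7, (20) → M[20]=5
after and $t2, $t2, 15: $t2=5&15=5
after lw $t7, (56): $t7=M[56]=-2
halt.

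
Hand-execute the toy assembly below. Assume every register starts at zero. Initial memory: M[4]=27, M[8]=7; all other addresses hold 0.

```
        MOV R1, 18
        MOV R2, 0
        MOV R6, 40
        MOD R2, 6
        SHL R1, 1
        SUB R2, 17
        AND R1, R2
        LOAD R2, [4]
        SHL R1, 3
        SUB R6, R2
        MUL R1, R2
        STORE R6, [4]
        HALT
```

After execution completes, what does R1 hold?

R1=18
R2=0
R6=40
R2=0%6=0
R1=18<<1=36
R2=0-17=-17
R1=36&(-17)=36
R2=M[4]=27
R1=36<<3=288
R6=40-27=13
R1=288*27=7776
STORE R6, [4] → M[4]=13
halt.

7776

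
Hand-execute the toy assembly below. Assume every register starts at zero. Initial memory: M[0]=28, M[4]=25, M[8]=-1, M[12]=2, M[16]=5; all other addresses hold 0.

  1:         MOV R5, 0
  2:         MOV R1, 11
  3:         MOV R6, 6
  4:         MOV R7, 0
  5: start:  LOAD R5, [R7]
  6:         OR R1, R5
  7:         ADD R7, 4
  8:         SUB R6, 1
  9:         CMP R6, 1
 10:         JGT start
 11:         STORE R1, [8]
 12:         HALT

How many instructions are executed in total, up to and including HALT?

36

after MOV R5, 0: R5=0
after MOV R1, 11: R1=11
after MOV R6, 6: R6=6
after MOV R7, 0: R7=0
after LOAD R5, [R7]: R5=M[0]=28
after OR R1, R5: R1=11|28=31
after ADD R7, 4: R7=0+4=4
after SUB R6, 1: R6=6-1=5
CMP R6, 1  (cmp 5,1)
JGT start: taken
after LOAD R5, [R7]: R5=M[4]=25
after OR R1, R5: R1=31|25=31
after ADD R7, 4: R7=4+4=8
after SUB R6, 1: R6=5-1=4
CMP R6, 1  (cmp 4,1)
JGT start: taken
after LOAD R5, [R7]: R5=M[8]=-1
after OR R1, R5: R1=31|(-1)=-1
after ADD R7, 4: R7=8+4=12
after SUB R6, 1: R6=4-1=3
CMP R6, 1  (cmp 3,1)
JGT start: taken
after LOAD R5, [R7]: R5=M[12]=2
after OR R1, R5: R1=(-1)|2=-1
after ADD R7, 4: R7=12+4=16
after SUB R6, 1: R6=3-1=2
CMP R6, 1  (cmp 2,1)
JGT start: taken
after LOAD R5, [R7]: R5=M[16]=5
after OR R1, R5: R1=(-1)|5=-1
after ADD R7, 4: R7=16+4=20
after SUB R6, 1: R6=2-1=1
CMP R6, 1  (cmp 1,1)
JGT start: not taken
STORE R1, [8] → M[8]=-1
halt.
Total executed instructions: 36.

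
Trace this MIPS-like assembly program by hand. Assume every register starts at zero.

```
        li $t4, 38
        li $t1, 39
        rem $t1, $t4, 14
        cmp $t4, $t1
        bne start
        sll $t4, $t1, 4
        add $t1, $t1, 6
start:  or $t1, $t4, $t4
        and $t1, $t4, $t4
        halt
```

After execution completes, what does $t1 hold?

38

after li $t4, 38: $t4=38
after li $t1, 39: $t1=39
after rem $t1, $t4, 14: $t1=38%14=10
cmp $t4, $t1  (cmp 38,10)
bne start: taken
after or $t1, $t4, $t4: $t1=38|38=38
after and $t1, $t4, $t4: $t1=38&38=38
halt.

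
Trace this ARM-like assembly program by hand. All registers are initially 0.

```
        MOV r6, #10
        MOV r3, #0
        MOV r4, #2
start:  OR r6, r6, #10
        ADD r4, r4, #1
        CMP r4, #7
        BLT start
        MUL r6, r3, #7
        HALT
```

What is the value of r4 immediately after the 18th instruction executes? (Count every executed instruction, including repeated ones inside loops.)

after MOV r6, #10: r6=10
after MOV r3, #0: r3=0
after MOV r4, #2: r4=2
after OR r6, r6, #10: r6=10|10=10
after ADD r4, r4, #1: r4=2+1=3
CMP r4, #7  (cmp 3,7)
BLT start: taken
after OR r6, r6, #10: r6=10|10=10
after ADD r4, r4, #1: r4=3+1=4
CMP r4, #7  (cmp 4,7)
BLT start: taken
after OR r6, r6, #10: r6=10|10=10
after ADD r4, r4, #1: r4=4+1=5
CMP r4, #7  (cmp 5,7)
BLT start: taken
after OR r6, r6, #10: r6=10|10=10
after ADD r4, r4, #1: r4=5+1=6
CMP r4, #7  (cmp 6,7)
After step 18: r4 = 6.

6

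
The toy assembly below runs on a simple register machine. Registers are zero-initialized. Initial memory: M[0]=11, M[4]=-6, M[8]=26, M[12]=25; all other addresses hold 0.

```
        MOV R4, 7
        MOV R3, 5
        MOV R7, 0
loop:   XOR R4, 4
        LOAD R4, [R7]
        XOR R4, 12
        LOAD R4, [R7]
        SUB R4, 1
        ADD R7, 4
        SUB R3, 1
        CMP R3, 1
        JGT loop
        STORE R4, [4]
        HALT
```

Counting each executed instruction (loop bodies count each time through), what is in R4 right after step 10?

MOV R4, 7 → R4=7
MOV R3, 5 → R3=5
MOV R7, 0 → R7=0
XOR R4, 4 → R4=7^4=3
LOAD R4, [R7] → R4=M[0]=11
XOR R4, 12 → R4=11^12=7
LOAD R4, [R7] → R4=M[0]=11
SUB R4, 1 → R4=11-1=10
ADD R7, 4 → R7=0+4=4
SUB R3, 1 → R3=5-1=4
After step 10: R4 = 10.

10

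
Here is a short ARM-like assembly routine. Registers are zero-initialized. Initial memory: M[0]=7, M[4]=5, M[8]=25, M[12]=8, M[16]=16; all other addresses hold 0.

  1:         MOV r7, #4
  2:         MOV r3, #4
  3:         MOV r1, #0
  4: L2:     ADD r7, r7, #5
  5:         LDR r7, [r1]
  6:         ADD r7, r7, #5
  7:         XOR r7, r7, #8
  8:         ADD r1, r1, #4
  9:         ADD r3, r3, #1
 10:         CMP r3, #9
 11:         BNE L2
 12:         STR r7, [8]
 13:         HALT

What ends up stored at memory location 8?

29

MOV r7, #4 → r7=4
MOV r3, #4 → r3=4
MOV r1, #0 → r1=0
ADD r7, r7, #5 → r7=4+5=9
LDR r7, [r1] → r7=M[0]=7
ADD r7, r7, #5 → r7=7+5=12
XOR r7, r7, #8 → r7=12^8=4
ADD r1, r1, #4 → r1=0+4=4
ADD r3, r3, #1 → r3=4+1=5
CMP r3, #9  (cmp 5,9)
BNE L2: taken
ADD r7, r7, #5 → r7=4+5=9
LDR r7, [r1] → r7=M[4]=5
ADD r7, r7, #5 → r7=5+5=10
XOR r7, r7, #8 → r7=10^8=2
ADD r1, r1, #4 → r1=4+4=8
ADD r3, r3, #1 → r3=5+1=6
CMP r3, #9  (cmp 6,9)
BNE L2: taken
ADD r7, r7, #5 → r7=2+5=7
LDR r7, [r1] → r7=M[8]=25
ADD r7, r7, #5 → r7=25+5=30
XOR r7, r7, #8 → r7=30^8=22
ADD r1, r1, #4 → r1=8+4=12
ADD r3, r3, #1 → r3=6+1=7
CMP r3, #9  (cmp 7,9)
BNE L2: taken
ADD r7, r7, #5 → r7=22+5=27
LDR r7, [r1] → r7=M[12]=8
ADD r7, r7, #5 → r7=8+5=13
XOR r7, r7, #8 → r7=13^8=5
ADD r1, r1, #4 → r1=12+4=16
ADD r3, r3, #1 → r3=7+1=8
CMP r3, #9  (cmp 8,9)
BNE L2: taken
ADD r7, r7, #5 → r7=5+5=10
LDR r7, [r1] → r7=M[16]=16
ADD r7, r7, #5 → r7=16+5=21
XOR r7, r7, #8 → r7=21^8=29
ADD r1, r1, #4 → r1=16+4=20
ADD r3, r3, #1 → r3=8+1=9
CMP r3, #9  (cmp 9,9)
BNE L2: not taken
STR r7, [8] → M[8]=29
halt.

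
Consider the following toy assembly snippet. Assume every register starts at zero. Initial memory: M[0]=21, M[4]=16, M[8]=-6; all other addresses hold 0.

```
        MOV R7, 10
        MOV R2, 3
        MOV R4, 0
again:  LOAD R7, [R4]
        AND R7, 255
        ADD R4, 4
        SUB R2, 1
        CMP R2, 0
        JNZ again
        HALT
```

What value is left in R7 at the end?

after MOV R7, 10: R7=10
after MOV R2, 3: R2=3
after MOV R4, 0: R4=0
after LOAD R7, [R4]: R7=M[0]=21
after AND R7, 255: R7=21&255=21
after ADD R4, 4: R4=0+4=4
after SUB R2, 1: R2=3-1=2
CMP R2, 0  (cmp 2,0)
JNZ again: taken
after LOAD R7, [R4]: R7=M[4]=16
after AND R7, 255: R7=16&255=16
after ADD R4, 4: R4=4+4=8
after SUB R2, 1: R2=2-1=1
CMP R2, 0  (cmp 1,0)
JNZ again: taken
after LOAD R7, [R4]: R7=M[8]=-6
after AND R7, 255: R7=(-6)&255=250
after ADD R4, 4: R4=8+4=12
after SUB R2, 1: R2=1-1=0
CMP R2, 0  (cmp 0,0)
JNZ again: not taken
halt.

250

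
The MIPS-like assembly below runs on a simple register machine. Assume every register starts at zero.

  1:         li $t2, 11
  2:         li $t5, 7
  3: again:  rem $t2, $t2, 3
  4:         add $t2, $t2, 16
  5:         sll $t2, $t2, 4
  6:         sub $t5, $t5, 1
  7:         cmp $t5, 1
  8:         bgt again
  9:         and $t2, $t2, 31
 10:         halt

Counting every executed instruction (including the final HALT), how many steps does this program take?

after li $t2, 11: $t2=11
after li $t5, 7: $t5=7
after rem $t2, $t2, 3: $t2=11%3=2
after add $t2, $t2, 16: $t2=2+16=18
after sll $t2, $t2, 4: $t2=18<<4=288
after sub $t5, $t5, 1: $t5=7-1=6
cmp $t5, 1  (cmp 6,1)
bgt again: taken
after rem $t2, $t2, 3: $t2=288%3=0
after add $t2, $t2, 16: $t2=0+16=16
after sll $t2, $t2, 4: $t2=16<<4=256
after sub $t5, $t5, 1: $t5=6-1=5
cmp $t5, 1  (cmp 5,1)
bgt again: taken
after rem $t2, $t2, 3: $t2=256%3=1
after add $t2, $t2, 16: $t2=1+16=17
after sll $t2, $t2, 4: $t2=17<<4=272
after sub $t5, $t5, 1: $t5=5-1=4
cmp $t5, 1  (cmp 4,1)
bgt again: taken
after rem $t2, $t2, 3: $t2=272%3=2
after add $t2, $t2, 16: $t2=2+16=18
after sll $t2, $t2, 4: $t2=18<<4=288
after sub $t5, $t5, 1: $t5=4-1=3
cmp $t5, 1  (cmp 3,1)
bgt again: taken
after rem $t2, $t2, 3: $t2=288%3=0
after add $t2, $t2, 16: $t2=0+16=16
after sll $t2, $t2, 4: $t2=16<<4=256
after sub $t5, $t5, 1: $t5=3-1=2
cmp $t5, 1  (cmp 2,1)
bgt again: taken
after rem $t2, $t2, 3: $t2=256%3=1
after add $t2, $t2, 16: $t2=1+16=17
after sll $t2, $t2, 4: $t2=17<<4=272
after sub $t5, $t5, 1: $t5=2-1=1
cmp $t5, 1  (cmp 1,1)
bgt again: not taken
after and $t2, $t2, 31: $t2=272&31=16
halt.
Total executed instructions: 40.

40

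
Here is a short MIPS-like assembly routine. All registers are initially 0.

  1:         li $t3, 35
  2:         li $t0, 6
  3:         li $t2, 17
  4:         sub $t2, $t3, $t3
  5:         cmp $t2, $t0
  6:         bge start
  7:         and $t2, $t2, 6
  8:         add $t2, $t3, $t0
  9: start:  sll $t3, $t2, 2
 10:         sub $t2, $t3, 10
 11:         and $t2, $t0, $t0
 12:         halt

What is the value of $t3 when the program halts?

li $t3, 35 → $t3=35
li $t0, 6 → $t0=6
li $t2, 17 → $t2=17
sub $t2, $t3, $t3 → $t2=35-35=0
cmp $t2, $t0  (cmp 0,6)
bge start: not taken
and $t2, $t2, 6 → $t2=0&6=0
add $t2, $t3, $t0 → $t2=35+6=41
sll $t3, $t2, 2 → $t3=41<<2=164
sub $t2, $t3, 10 → $t2=164-10=154
and $t2, $t0, $t0 → $t2=6&6=6
halt.

164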